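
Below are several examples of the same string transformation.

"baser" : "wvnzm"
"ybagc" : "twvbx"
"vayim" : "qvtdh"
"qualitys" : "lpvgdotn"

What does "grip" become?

The rule is to shift every letter 5 places backward in the alphabet (wrapping around).
So "grip" becomes "bmdk".

bmdk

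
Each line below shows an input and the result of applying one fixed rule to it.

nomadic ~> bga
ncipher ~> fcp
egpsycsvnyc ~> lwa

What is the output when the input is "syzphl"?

The transformation: shift every letter 2 places backward in the alphabet (wrapping around), then keep only the last 3 characters.
"syzphl" → "qwxnfj" → "nfj".

nfj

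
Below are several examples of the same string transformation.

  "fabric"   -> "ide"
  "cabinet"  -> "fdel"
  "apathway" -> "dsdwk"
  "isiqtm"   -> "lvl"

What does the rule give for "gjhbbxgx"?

Each output is the input with this applied: shift every letter 3 places forward in the alphabet (wrapping around), then delete the last 3 characters.
Doing the same to "gjhbbxgx": "jmkee".

jmkee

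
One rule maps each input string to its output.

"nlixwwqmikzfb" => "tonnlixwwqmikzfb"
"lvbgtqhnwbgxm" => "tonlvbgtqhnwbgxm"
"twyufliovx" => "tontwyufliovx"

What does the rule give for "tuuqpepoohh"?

tontuuqpepoohh

In each case the input is transformed by: prepend "ton".
On "tuuqpepoohh" that produces "tontuuqpepoohh".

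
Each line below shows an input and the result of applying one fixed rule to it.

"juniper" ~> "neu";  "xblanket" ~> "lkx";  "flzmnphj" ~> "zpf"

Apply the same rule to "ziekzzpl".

ezz

What's happening: move the first 2 characters to the end (rotate left by 2), then keep one character in every 3, starting at position 1 (positions 1st, 4th, 7th, ...).
Doing the same to "ziekzzpl": "ezz".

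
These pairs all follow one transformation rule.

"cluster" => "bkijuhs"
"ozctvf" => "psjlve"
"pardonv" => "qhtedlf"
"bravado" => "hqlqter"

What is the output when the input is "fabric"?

qrhysv

The transformation: move the first character to the end, then shift every letter 10 places backward in the alphabet (wrapping around).
"fabric" → "abricf" → "qrhysv".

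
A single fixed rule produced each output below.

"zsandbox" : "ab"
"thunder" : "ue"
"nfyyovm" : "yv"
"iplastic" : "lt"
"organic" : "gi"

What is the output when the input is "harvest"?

The transformation: keep one character in every 3, starting at position 3 (positions 3rd, 6th, 9th, ...).
For "harvest" the result is "rs".

rs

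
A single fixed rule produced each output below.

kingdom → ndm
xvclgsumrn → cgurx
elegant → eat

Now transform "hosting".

sig

The transformation: move the first character to the end, then keep every other character starting from the second (positions 2nd, 4th, 6th, ...).
"hosting" → "ostingh" → "sig".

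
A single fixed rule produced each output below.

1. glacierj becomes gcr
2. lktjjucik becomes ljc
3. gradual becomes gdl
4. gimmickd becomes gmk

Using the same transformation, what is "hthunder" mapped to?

hue

The pattern: keep one character in every 3, starting at position 1 (positions 1st, 4th, 7th, ...).
Applying that to "hthunder" gives "hue".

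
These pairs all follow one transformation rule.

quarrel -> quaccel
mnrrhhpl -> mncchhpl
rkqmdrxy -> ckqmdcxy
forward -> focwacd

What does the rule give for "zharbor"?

zhacboc

In each case the input is transformed by: replace every "r" with "c".
So "zharbor" becomes "zhacboc".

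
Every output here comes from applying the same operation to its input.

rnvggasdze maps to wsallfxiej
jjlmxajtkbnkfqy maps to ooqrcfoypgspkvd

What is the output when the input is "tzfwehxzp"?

yekbjmceu

What's happening: shift every letter 5 places forward in the alphabet (wrapping around).
For "tzfwehxzp" the result is "yekbjmceu".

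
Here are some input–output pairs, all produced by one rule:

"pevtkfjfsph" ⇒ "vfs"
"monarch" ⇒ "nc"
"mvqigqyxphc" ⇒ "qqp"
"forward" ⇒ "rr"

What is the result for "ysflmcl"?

The pattern: keep one character in every 3, starting at position 3 (positions 3rd, 6th, 9th, ...).
For "ysflmcl" the result is "fc".

fc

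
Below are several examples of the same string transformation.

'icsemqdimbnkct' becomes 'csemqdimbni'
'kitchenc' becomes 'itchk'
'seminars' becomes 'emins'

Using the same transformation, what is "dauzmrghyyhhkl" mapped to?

Looking at the pairs, the operation is to delete the last 3 characters, then move the first character to the end.
For "dauzmrghyyhhkl", step one produces "dauzmrghyyh"; step two turns that into "auzmrghyyhd".

auzmrghyyhd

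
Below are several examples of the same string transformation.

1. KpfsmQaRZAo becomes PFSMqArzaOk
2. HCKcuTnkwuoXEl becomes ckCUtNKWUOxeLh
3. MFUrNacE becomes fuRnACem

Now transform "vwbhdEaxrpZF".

WBHDeAXRPzfV

The rule is to move the first character to the end, then flip the case of every letter.
"vwbhdEaxrpZF" → "wbhdEaxrpZFv" → "WBHDeAXRPzfV".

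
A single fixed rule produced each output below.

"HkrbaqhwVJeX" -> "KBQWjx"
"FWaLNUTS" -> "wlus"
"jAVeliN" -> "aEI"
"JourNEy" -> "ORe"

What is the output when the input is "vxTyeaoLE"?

What's happening: flip the case of every letter, then keep every other character starting from the second (positions 2nd, 4th, 6th, ...).
For "vxTyeaoLE", step one produces "VXtYEAOle"; step two turns that into "XYAl".
(Check on "FWaLNUTS": → "fwAlnuts" → "wlus" ✓)

XYAl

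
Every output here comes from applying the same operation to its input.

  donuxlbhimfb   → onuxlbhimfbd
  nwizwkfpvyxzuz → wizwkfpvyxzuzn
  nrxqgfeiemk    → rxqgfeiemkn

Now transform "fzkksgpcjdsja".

What's happening: move the first character to the end.
For "fzkksgpcjdsja" the result is "zkksgpcjdsjaf".

zkksgpcjdsjaf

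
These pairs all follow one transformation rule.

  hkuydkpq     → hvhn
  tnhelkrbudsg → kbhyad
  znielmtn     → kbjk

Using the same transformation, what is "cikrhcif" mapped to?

The transformation: shift every letter 3 places backward in the alphabet (wrapping around), then keep every other character starting from the second (positions 2nd, 4th, 6th, ...).
On "cikrhcif": the first step gives "zfhoezfc", and the second then gives "fozc".
(Check on "znielmtn": → "wkfbijqk" → "kbjk" ✓)

fozc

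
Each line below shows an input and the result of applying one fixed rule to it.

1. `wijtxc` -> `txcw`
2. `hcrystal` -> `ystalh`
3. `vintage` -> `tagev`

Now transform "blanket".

What's happening: move the first 3 characters to the end (rotate left by 3), then delete the last 2 characters.
On "blanket": the first step gives "nketbla", and the second then gives "nketb".

nketb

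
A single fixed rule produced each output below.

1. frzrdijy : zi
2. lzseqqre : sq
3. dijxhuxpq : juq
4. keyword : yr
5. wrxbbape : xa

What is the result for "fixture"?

In each case the input is transformed by: keep one character in every 3, starting at position 3 (positions 3rd, 6th, 9th, ...).
So "fixture" becomes "xr".

xr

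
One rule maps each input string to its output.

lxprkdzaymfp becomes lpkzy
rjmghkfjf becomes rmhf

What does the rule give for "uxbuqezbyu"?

ubqz

Looking at the pairs, the operation is to keep every other character starting from the first (positions 1st, 3rd, 5th, ...), then delete the last character.
Working it through for "uxbuqezbyu": intermediate "ubqzy", final "ubqz".
(Check on "rjmghkfjf": → "rmhff" → "rmhf" ✓)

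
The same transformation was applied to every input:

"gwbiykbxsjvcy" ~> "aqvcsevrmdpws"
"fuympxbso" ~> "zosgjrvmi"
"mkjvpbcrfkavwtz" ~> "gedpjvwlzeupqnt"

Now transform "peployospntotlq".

jyjfisimjhninfk

What's happening: shift every letter 6 places backward in the alphabet (wrapping around).
So "peployospntotlq" becomes "jyjfisimjhninfk".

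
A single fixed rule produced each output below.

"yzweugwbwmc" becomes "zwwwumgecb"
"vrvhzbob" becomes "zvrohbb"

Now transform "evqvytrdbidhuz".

In each case the input is transformed by: delete the first character, then sort the characters into reverse alphabetical order.
"evqvytrdbidhuz" → "vqvytrdbidhuz" → "zyvvutrqihddb".

zyvvutrqihddb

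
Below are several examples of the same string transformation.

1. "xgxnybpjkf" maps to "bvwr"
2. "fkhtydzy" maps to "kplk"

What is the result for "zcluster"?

efqd

Rule — shift every letter 12 places forward in the alphabet (wrapping around), then keep only the last 4 characters.
Starting from "zcluster": after the first operation, "loxgefqd"; after the second, "efqd".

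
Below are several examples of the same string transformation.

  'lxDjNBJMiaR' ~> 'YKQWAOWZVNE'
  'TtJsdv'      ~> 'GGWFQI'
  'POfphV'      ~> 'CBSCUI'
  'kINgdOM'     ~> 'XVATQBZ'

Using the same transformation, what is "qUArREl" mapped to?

DHNEERY

Each output is the input with this applied: shift every letter 13 places forward in the alphabet (wrapping around) — i.e. ROT13, then convert every letter to uppercase.
"qUArREl" → "dHNeERy" → "DHNEERY".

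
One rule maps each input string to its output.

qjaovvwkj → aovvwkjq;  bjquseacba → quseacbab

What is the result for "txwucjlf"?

What's happening: move the first 2 characters to the end (rotate left by 2), then delete the last character.
For "txwucjlf", step one produces "wucjlftx"; step two turns that into "wucjlft".

wucjlft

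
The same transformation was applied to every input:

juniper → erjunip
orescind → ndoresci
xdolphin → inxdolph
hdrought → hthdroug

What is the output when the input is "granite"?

tegrani

Rule — move the last 2 characters to the front (rotate right by 2).
For "granite" the result is "tegrani".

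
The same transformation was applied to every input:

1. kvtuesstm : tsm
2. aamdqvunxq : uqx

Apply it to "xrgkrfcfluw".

ulw

What's happening: swap each adjacent pair of characters (1↔2, 3↔4, ...), then keep only the last 3 characters.
"xrgkrfcfluw" → "rxkgfrfculw" → "ulw".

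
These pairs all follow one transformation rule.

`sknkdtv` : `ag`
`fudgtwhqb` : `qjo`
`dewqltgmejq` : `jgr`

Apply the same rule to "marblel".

er

The rule is to shift every letter 13 places forward in the alphabet (wrapping around) — i.e. ROT13, then keep one character in every 3, starting at position 3 (positions 3rd, 6th, 9th, ...).
Applying that to "marblel" gives "er".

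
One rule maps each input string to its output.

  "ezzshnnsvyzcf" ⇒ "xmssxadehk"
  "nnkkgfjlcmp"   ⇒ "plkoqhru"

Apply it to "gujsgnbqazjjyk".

The rule is to shift every letter 5 places forward in the alphabet (wrapping around), then delete the first 3 characters.
"gujsgnbqazjjyk" → "xlsgvfeoodp".

xlsgvfeoodp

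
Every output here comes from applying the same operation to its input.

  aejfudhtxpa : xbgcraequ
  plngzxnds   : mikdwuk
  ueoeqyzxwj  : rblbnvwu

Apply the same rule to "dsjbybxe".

The pattern: delete the last 2 characters, then shift every letter 3 places backward in the alphabet (wrapping around).
"dsjbybxe" → "apgyvy".

apgyvy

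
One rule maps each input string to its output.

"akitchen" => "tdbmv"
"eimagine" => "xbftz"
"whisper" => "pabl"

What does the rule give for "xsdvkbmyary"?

qlwodufr

The transformation: delete the last 3 characters, then shift every letter 7 places backward in the alphabet (wrapping around).
On "xsdvkbmyary": the first step gives "xsdvkbmy", and the second then gives "qlwodufr".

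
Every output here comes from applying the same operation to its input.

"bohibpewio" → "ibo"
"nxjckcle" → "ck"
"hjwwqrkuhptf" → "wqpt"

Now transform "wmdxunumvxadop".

xuxa

Looking at the pairs, the operation is to swap each adjacent pair of characters (1↔2, 3↔4, ...), then keep one character in every 3, starting at position 3 (positions 3rd, 6th, 9th, ...).
"wmdxunumvxadop" → "mwxdnumuxvdapo" → "xuxa".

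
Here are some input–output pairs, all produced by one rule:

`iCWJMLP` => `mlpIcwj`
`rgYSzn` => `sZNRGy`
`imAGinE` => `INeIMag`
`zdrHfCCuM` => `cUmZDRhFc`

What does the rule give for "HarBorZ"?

ORzhARb

What's happening: move the last 3 characters to the front (rotate right by 3), then flip the case of every letter.
Applying both steps to "HarBorZ": "orZHarB", then "ORzhARb".
(Check on "iCWJMLP": → "MLPiCWJ" → "mlpIcwj" ✓)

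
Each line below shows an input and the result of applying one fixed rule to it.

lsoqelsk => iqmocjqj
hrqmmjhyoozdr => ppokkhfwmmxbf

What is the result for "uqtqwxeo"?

The rule is to shift every letter 2 places backward in the alphabet (wrapping around), then swap the first and last characters.
Starting from "uqtqwxeo": after the first operation, "sorouvcm"; after the second, "morouvcs".
(Check on "hrqmmjhyoozdr": → "fpokkhfwmmxbp" → "ppokkhfwmmxbf" ✓)

morouvcs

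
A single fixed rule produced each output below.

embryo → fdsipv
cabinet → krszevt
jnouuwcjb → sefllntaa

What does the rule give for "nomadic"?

tfdruze

The transformation: shift every letter 9 places backward in the alphabet (wrapping around), then swap the first and last characters.
Applying that to "nomadic" gives "tfdruze".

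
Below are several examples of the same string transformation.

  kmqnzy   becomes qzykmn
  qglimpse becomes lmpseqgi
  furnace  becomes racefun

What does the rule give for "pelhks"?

The transformation: move the first 3 characters to the end (rotate left by 3), then swap the first and last characters.
On "pelhks": the first step gives "hkspel", and the second then gives "lkspeh".

lkspeh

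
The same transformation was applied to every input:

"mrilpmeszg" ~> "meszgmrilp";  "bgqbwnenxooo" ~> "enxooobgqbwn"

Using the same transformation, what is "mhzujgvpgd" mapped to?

gvpgdmhzuj

The transformation: swap the front and back halves of the string.
For "mhzujgvpgd" the result is "gvpgdmhzuj".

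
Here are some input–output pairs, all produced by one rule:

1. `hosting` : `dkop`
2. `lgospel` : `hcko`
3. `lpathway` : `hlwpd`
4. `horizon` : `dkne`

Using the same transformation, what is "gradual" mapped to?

cnwz

In each case the input is transformed by: shift every letter 4 places backward in the alphabet (wrapping around), then delete the last 3 characters.
Starting from "gradual": after the first operation, "cnwzqwh"; after the second, "cnwz".
(Check on "horizon": → "dknevkj" → "dkne" ✓)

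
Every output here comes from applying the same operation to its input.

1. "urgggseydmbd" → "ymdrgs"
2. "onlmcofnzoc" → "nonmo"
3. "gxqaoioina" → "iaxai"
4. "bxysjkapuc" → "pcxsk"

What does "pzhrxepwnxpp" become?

Looking at the pairs, the operation is to keep every other character starting from the second (positions 2nd, 4th, 6th, ...), then move the first 3 characters to the end (rotate left by 3).
For "pzhrxepwnxpp", step one produces "zrewxp"; step two turns that into "wxpzre".

wxpzre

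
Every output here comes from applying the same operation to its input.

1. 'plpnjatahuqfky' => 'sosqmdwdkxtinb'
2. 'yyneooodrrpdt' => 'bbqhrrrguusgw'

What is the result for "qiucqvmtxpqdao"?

What's happening: shift every letter 3 places forward in the alphabet (wrapping around).
Doing the same to "qiucqvmtxpqdao": "tlxftypwastgdr".

tlxftypwastgdr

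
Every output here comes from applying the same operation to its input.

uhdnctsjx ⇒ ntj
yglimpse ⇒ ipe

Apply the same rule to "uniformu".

fru

Rule — keep every other character starting from the second (positions 2nd, 4th, 6th, ...), then delete the first character.
On "uniformu": the first step gives "nfru", and the second then gives "fru".
(Check on "yglimpse": → "gipe" → "ipe" ✓)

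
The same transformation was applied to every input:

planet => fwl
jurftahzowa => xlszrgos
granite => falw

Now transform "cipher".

zwj

Each output is the input with this applied: shift every letter 8 places backward in the alphabet (wrapping around), then delete the first 3 characters.
So "cipher" becomes "zwj".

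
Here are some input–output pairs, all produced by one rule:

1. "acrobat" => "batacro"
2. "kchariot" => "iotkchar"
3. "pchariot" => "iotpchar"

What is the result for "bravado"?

adobrav

Looking at the pairs, the operation is to move the last 3 characters to the front (rotate right by 3).
"bravado" → "adobrav".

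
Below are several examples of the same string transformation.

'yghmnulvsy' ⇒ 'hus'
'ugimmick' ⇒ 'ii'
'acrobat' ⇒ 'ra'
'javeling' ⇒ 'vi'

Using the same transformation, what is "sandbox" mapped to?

no

In each case the input is transformed by: keep one character in every 3, starting at position 3 (positions 3rd, 6th, 9th, ...).
"sandbox" → "no".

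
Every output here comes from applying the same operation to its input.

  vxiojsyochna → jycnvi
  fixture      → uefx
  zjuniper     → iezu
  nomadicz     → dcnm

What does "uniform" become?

The pattern: keep every other character starting from the first (positions 1st, 3rd, 5th, ...), then move the first 2 characters to the end (rotate left by 2).
For "uniform", step one produces "uiom"; step two turns that into "omui".
(Check on "fixture": → "fxue" → "uefx" ✓)

omui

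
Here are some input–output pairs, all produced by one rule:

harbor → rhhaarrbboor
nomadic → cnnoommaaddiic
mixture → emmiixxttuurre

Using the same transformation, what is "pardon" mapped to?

The rule is to double every character, then move the last character to the front.
Applying both steps to "pardon": "ppaarrddoonn", then "nppaarrddoon".

nppaarrddoon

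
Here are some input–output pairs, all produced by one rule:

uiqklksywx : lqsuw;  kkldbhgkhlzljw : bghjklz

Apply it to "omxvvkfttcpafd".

ffoptvx

What's happening: keep every other character starting from the first (positions 1st, 3rd, 5th, ...), then sort the characters into alphabetical order.
"omxvvkfttcpafd" → "ffoptvx".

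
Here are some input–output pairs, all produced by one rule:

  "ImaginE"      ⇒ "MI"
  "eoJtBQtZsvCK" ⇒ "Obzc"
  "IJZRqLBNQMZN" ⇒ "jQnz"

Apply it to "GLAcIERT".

What's happening: flip the case of every letter, then keep one character in every 3, starting at position 2 (positions 2nd, 5th, 8th, ...).
"GLAcIERT" → "glaCiert" → "lit".

lit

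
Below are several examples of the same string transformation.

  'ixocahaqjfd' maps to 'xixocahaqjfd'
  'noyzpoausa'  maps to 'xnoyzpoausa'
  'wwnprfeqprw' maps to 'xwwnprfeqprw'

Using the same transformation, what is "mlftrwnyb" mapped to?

xmlftrwnyb

Looking at the pairs, the operation is to prepend "x".
"mlftrwnyb" → "xmlftrwnyb".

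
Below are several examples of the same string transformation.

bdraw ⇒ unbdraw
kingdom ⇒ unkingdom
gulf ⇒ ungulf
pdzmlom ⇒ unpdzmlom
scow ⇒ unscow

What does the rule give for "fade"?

unfade

Each output is the input with this applied: prepend "un".
"fade" → "unfade".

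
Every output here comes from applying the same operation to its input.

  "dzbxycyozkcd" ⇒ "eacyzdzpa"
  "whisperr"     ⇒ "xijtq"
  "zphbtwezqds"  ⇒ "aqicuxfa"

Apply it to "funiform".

gvojg

The rule is to shift every letter 1 place forward in the alphabet (wrapping around), then delete the last 3 characters.
Applying that to "funiform" gives "gvojg".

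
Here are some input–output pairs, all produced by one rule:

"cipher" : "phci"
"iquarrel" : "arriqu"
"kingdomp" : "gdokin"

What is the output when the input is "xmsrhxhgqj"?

The rule is to delete the last 2 characters, then swap the front and back halves of the string.
Working it through for "xmsrhxhgqj": intermediate "xmsrhxhg", final "hxhgxmsr".

hxhgxmsr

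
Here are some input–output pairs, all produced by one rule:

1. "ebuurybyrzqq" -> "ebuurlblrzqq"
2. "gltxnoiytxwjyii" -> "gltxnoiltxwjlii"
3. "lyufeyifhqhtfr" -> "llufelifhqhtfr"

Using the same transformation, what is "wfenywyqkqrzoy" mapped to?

wfenlwlqkqrzol

The transformation: replace every "y" with "l".
So "wfenywyqkqrzoy" becomes "wfenlwlqkqrzol".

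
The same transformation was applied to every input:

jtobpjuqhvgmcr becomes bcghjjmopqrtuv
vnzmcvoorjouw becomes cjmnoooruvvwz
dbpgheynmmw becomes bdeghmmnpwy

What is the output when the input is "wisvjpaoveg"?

The pattern: sort the characters into alphabetical order.
So "wisvjpaoveg" becomes "aegijopsvvw".

aegijopsvvw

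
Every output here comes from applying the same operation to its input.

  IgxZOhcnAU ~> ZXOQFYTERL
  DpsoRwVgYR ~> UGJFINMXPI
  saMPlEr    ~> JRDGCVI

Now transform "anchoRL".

Each output is the input with this applied: shift every letter 9 places backward in the alphabet (wrapping around), then convert every letter to uppercase.
"anchoRL" → "retyfIC" → "RETYFIC".

RETYFIC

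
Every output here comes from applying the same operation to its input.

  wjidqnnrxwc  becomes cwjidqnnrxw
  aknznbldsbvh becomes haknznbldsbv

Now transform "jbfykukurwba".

The transformation: move the last character to the front.
On "jbfykukurwba" that produces "ajbfykukurwb".

ajbfykukurwb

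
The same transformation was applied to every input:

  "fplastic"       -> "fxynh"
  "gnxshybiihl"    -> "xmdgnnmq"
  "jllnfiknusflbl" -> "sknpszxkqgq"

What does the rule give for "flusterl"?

xyjwq

Each output is the input with this applied: delete the first 3 characters, then shift every letter 5 places forward in the alphabet (wrapping around).
On "flusterl": the first step gives "sterl", and the second then gives "xyjwq".
(Check on "fplastic": → "astic" → "fxynh" ✓)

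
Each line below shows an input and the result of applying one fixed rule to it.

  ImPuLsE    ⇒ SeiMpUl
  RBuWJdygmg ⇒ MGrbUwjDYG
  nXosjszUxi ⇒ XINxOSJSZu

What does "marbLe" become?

lEMARB

Looking at the pairs, the operation is to flip the case of every letter, then move the last 2 characters to the front (rotate right by 2).
On "marbLe": the first step gives "MARBlE", and the second then gives "lEMARB".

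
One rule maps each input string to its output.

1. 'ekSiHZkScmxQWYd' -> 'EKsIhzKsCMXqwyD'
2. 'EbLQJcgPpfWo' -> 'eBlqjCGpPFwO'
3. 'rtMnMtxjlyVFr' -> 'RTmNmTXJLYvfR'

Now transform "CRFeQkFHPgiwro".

crfEqKfhpGIWRO

The transformation: flip the case of every letter.
So "CRFeQkFHPgiwro" becomes "crfEqKfhpGIWRO".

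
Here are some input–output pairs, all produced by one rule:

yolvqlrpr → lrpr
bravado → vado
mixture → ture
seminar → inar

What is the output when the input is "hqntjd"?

The rule is to keep only the last 4 characters.
Doing the same to "hqntjd": "ntjd".

ntjd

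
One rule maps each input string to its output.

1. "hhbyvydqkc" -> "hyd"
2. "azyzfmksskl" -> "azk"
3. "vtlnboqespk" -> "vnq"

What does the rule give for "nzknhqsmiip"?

The transformation: delete the last 3 characters, then keep one character in every 3, starting at position 1 (positions 1st, 4th, 7th, ...).
On "nzknhqsmiip": the first step gives "nzknhqsm", and the second then gives "nns".

nns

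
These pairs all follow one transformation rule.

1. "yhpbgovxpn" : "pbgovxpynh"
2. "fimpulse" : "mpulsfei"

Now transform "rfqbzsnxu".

What's happening: swap the first and last characters, then move the first 2 characters to the end (rotate left by 2).
"rfqbzsnxu" → "ufqbzsnxr" → "qbzsnxruf".
(Check on "fimpulse": → "eimpulsf" → "mpulsfei" ✓)

qbzsnxruf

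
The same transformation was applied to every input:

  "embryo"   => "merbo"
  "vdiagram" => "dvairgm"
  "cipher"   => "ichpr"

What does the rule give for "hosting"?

ohtsni

Each output is the input with this applied: swap each adjacent pair of characters (1↔2, 3↔4, ...), then delete the last character.
Working it through for "hosting": intermediate "ohtsnig", final "ohtsni".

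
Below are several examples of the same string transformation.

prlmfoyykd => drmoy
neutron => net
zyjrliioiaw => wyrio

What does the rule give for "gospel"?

Rule — move the last 2 characters to the front (rotate right by 2), then keep every other character starting from the second (positions 2nd, 4th, 6th, ...).
Starting from "gospel": after the first operation, "elgosp"; after the second, "lop".
(Check on "prlmfoyykd": → "kdprlmfoyy" → "drmoy" ✓)

lop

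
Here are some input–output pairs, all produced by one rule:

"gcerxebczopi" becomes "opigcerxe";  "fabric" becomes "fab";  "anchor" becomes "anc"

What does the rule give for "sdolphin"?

The pattern: swap the front and back halves of the string, then delete the first 3 characters.
For "sdolphin" the result is "nsdol".

nsdol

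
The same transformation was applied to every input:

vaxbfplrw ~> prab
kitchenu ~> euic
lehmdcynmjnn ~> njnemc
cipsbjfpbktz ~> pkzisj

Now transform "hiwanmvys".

myia

Looking at the pairs, the operation is to keep every other character starting from the second (positions 2nd, 4th, 6th, ...), then swap the front and back halves of the string.
"hiwanmvys" → "myia".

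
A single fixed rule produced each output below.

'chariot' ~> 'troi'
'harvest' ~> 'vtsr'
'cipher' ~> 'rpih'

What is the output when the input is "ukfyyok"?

yyuo

What's happening: sort the characters into reverse alphabetical order, then keep only the first 4 characters.
On "ukfyyok": the first step gives "yyuokkf", and the second then gives "yyuo".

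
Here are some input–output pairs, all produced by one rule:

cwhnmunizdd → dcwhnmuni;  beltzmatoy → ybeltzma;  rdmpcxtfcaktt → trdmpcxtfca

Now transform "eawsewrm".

Each output is the input with this applied: move the last 3 characters to the front (rotate right by 3), then delete the first 2 characters.
For "eawsewrm", step one produces "wrmeawse"; step two turns that into "meawse".

meawse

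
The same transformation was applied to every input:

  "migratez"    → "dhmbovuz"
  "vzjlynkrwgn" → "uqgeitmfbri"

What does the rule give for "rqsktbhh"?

lmfnwocc

In each case the input is transformed by: shift every letter 5 places backward in the alphabet (wrapping around), then swap each adjacent pair of characters (1↔2, 3↔4, ...).
On "rqsktbhh": the first step gives "mlnfowcc", and the second then gives "lmfnwocc".
(Check on "migratez": → "hdbmvozu" → "dhmbovuz" ✓)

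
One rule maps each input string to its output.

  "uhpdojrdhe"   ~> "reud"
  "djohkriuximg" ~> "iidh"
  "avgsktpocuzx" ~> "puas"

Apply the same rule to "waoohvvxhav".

Looking at the pairs, the operation is to keep one character in every 3, starting at position 1 (positions 1st, 4th, 7th, ...), then swap the front and back halves of the string.
Starting from "waoohvvxhav": after the first operation, "wova"; after the second, "vawo".

vawo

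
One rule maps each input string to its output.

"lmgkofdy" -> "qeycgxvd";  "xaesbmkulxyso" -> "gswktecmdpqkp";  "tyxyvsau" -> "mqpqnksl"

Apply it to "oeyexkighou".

The pattern: shift every letter 8 places backward in the alphabet (wrapping around), then swap the first and last characters.
On "oeyexkighou" that produces "mwqwpcayzgg".

mwqwpcayzgg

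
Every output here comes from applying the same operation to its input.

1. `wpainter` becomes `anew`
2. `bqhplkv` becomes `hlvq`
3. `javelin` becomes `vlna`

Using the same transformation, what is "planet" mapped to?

What's happening: move the first 2 characters to the end (rotate left by 2), then keep every other character starting from the first (positions 1st, 3rd, 5th, ...).
"planet" → "anetpl" → "aep".

aep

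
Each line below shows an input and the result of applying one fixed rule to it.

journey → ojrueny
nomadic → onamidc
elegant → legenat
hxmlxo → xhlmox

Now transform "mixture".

What's happening: swap each adjacent pair of characters (1↔2, 3↔4, ...).
Applying that to "mixture" gives "imtxrue".

imtxrue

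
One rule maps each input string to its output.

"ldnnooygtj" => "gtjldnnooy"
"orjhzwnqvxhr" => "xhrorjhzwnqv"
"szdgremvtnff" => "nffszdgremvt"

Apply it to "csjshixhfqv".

In each case the input is transformed by: move the last 3 characters to the front (rotate right by 3).
For "csjshixhfqv" the result is "fqvcsjshixh".

fqvcsjshixh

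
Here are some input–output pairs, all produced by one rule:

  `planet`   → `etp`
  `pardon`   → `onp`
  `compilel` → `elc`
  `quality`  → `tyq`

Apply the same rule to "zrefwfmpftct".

ctz

The rule is to move the first character to the end, then keep only the last 3 characters.
Applying both steps to "zrefwfmpftct": "refwfmpftctz", then "ctz".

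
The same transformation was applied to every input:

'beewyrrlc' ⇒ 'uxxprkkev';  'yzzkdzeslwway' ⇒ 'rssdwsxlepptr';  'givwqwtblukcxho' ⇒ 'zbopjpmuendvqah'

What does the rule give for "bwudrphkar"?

The rule is to shift every letter 7 places backward in the alphabet (wrapping around).
Applying that to "bwudrphkar" gives "upnwkiadtk".

upnwkiadtk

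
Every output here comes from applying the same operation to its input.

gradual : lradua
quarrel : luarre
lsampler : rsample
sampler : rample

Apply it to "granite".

Looking at the pairs, the operation is to delete the first character, then move the last character to the front.
Starting from "granite": after the first operation, "ranite"; after the second, "eranit".

eranit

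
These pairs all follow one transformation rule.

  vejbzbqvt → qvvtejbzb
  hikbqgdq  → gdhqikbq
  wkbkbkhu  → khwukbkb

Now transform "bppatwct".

Looking at the pairs, the operation is to swap the first and last characters, then move the last 3 characters to the front (rotate right by 3).
Starting from "bppatwct": after the first operation, "tppatwcb"; after the second, "wcbtppat".
(Check on "vejbzbqvt": → "tejbzbqvv" → "qvvtejbzb" ✓)

wcbtppat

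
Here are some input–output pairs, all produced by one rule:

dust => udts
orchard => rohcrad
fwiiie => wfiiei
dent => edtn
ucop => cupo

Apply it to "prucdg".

In each case the input is transformed by: swap each adjacent pair of characters (1↔2, 3↔4, ...).
On "prucdg" that produces "rpcugd".

rpcugd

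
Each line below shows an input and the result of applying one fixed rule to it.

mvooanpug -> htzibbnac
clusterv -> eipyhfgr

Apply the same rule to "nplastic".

vpacynfg

Rule — move the last 2 characters to the front (rotate right by 2), then shift every letter 13 places forward in the alphabet (wrapping around) — i.e. ROT13.
For "nplastic", step one produces "icnplast"; step two turns that into "vpacynfg".
(Check on "mvooanpug": → "ugmvooanp" → "htzibbnac" ✓)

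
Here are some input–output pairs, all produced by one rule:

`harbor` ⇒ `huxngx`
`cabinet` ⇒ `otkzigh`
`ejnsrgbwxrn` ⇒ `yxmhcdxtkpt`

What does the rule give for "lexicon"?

Looking at the pairs, the operation is to shift every letter 6 places forward in the alphabet (wrapping around), then move the first 3 characters to the end (rotate left by 3).
"lexicon" → "rkdoiut" → "oiutrkd".

oiutrkd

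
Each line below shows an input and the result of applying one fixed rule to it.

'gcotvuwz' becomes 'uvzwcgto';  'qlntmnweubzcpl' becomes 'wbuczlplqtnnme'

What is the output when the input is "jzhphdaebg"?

The rule is to swap each adjacent pair of characters (1↔2, 3↔4, ...), then swap the front and back halves of the string.
For "jzhphdaebg", step one produces "zjphdheagb"; step two turns that into "heagbzjphd".

heagbzjphd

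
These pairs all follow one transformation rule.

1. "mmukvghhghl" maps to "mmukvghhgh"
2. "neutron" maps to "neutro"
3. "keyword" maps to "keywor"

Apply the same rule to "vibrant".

Rule — delete the last character.
Applying that to "vibrant" gives "vibran".

vibran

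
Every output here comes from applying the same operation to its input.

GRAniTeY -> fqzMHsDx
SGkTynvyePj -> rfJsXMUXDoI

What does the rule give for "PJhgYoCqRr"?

oiGFxNbPqQ

The rule is to shift every letter 1 place backward in the alphabet (wrapping around), then flip the case of every letter.
On "PJhgYoCqRr": the first step gives "OIgfXnBpQq", and the second then gives "oiGFxNbPqQ".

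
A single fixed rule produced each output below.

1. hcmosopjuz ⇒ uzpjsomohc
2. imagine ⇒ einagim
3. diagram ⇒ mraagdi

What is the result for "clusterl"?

The pattern: swap each adjacent pair of characters (1↔2, 3↔4, ...), then reverse the string.
Doing the same to "clusterl": "rlteuscl".

rlteuscl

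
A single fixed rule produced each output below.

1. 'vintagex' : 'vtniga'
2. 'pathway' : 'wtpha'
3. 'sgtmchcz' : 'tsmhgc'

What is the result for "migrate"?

The rule is to delete the last 2 characters, then sort the characters into reverse alphabetical order.
Applying both steps to "migrate": "migra", then "rmiga".

rmiga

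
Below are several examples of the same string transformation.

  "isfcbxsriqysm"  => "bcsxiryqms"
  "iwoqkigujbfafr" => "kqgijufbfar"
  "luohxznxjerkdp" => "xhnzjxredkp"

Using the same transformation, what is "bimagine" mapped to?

The transformation: delete the first 3 characters, then swap each adjacent pair of characters (1↔2, 3↔4, ...).
On "bimagine": the first step gives "agine", and the second then gives "ganie".

ganie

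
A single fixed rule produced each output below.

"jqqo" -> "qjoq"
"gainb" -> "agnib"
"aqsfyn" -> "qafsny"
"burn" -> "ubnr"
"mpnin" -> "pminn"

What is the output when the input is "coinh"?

ocnih

Looking at the pairs, the operation is to swap each adjacent pair of characters (1↔2, 3↔4, ...).
Applying that to "coinh" gives "ocnih".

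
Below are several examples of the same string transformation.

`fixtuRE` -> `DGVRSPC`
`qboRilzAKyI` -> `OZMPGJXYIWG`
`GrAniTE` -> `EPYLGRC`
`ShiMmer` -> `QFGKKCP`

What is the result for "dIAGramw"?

BGYEPYKU

Rule — shift every letter 2 places backward in the alphabet (wrapping around), then convert every letter to uppercase.
"dIAGramw" → "bGYEpyku" → "BGYEPYKU".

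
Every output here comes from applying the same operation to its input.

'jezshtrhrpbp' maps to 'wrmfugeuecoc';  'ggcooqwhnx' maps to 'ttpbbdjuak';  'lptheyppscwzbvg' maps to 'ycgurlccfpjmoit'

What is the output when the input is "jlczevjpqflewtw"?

Each output is the input with this applied: shift every letter 13 places forward in the alphabet (wrapping around) — i.e. ROT13.
For "jlczevjpqflewtw" the result is "wypmriwcdsyrjgj".

wypmriwcdsyrjgj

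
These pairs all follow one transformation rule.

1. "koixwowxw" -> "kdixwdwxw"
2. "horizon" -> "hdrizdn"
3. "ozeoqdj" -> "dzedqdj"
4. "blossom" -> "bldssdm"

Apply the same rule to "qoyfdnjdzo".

qdyfdnjdzd

The rule is to replace every "o" with "d".
Doing the same to "qoyfdnjdzo": "qdyfdnjdzd".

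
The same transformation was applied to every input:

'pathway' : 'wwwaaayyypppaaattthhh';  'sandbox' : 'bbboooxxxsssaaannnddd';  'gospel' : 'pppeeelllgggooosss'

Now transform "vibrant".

aaannntttvvviiibbbrrr

The rule is to move the last 3 characters to the front (rotate right by 3), then repeat every character 3 times.
Applying that to "vibrant" gives "aaannntttvvviiibbbrrr".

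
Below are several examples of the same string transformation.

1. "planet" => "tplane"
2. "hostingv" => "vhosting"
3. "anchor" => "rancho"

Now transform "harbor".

In each case the input is transformed by: move the last character to the front.
On "harbor" that produces "rharbo".

rharbo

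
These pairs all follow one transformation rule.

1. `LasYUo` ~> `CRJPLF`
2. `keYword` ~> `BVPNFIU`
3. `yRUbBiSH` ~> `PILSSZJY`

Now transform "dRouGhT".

UIFLXYK

The transformation: shift every letter 9 places backward in the alphabet (wrapping around), then convert every letter to uppercase.
Applying both steps to "dRouGhT": "uIflXyK", then "UIFLXYK".
(Check on "keYword": → "bvPnfiu" → "BVPNFIU" ✓)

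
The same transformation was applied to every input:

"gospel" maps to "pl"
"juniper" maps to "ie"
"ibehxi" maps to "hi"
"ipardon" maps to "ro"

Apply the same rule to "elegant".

gn

Looking at the pairs, the operation is to keep every other character starting from the second (positions 2nd, 4th, 6th, ...), then delete the first character.
"elegant" → "lgn" → "gn".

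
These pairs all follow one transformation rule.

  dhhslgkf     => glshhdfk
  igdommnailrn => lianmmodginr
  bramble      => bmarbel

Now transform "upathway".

The transformation: move the last 2 characters to the front (rotate right by 2), then reverse the string.
Starting from "upathway": after the first operation, "ayupathw"; after the second, "whtapuya".

whtapuya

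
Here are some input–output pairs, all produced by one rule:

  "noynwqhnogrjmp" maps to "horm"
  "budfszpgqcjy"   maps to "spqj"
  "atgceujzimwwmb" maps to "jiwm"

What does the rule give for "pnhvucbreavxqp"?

bevq

What's happening: keep every other character starting from the first (positions 1st, 3rd, 5th, ...), then keep only the last 4 characters.
On "pnhvucbreavxqp": the first step gives "phubevq", and the second then gives "bevq".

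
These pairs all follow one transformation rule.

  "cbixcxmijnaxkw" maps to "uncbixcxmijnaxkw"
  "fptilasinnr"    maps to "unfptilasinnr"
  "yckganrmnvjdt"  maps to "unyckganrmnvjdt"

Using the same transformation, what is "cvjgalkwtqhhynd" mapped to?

uncvjgalkwtqhhynd

The transformation: prepend "un".
On "cvjgalkwtqhhynd" that produces "uncvjgalkwtqhhynd".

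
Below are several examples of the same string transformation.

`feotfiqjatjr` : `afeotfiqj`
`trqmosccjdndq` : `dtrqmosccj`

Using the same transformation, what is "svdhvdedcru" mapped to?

dsvdhvde

The pattern: delete the last 3 characters, then move the last character to the front.
Working it through for "svdhvdedcru": intermediate "svdhvded", final "dsvdhvde".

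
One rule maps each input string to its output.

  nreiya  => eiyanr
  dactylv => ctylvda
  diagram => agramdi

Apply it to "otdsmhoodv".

Each output is the input with this applied: move the first 2 characters to the end (rotate left by 2).
On "otdsmhoodv" that produces "dsmhoodvot".

dsmhoodvot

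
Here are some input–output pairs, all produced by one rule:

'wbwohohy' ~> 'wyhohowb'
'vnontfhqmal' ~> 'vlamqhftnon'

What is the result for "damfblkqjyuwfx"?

The rule is to reverse the string, then move the last character to the front.
Starting from "damfblkqjyuwfx": after the first operation, "xfwuyjqklbfmad"; after the second, "dxfwuyjqklbfma".

dxfwuyjqklbfma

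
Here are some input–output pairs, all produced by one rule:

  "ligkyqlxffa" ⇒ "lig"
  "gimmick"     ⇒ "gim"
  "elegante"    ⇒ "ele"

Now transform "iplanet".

ipl

The pattern: keep only the first 3 characters.
"iplanet" → "ipl".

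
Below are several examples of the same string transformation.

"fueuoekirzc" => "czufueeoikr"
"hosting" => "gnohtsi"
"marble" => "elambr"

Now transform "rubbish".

Looking at the pairs, the operation is to move the last 2 characters to the front (rotate right by 2), then swap each adjacent pair of characters (1↔2, 3↔4, ...).
Applying both steps to "rubbish": "shrubbi", then "hsurbbi".
(Check on "hosting": → "nghosti" → "gnohtsi" ✓)

hsurbbi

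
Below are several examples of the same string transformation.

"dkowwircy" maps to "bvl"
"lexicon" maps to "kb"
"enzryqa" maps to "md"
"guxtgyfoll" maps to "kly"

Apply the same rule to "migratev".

Rule — shift every letter 13 places forward in the alphabet (wrapping around) — i.e. ROT13, then keep one character in every 3, starting at position 3 (positions 3rd, 6th, 9th, ...).
Applying both steps to "migratev": "zvtengri", then "tg".

tg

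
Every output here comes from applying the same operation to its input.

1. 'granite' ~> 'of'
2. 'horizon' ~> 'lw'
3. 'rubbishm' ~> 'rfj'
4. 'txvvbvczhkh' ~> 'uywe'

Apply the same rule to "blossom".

Looking at the pairs, the operation is to shift every letter 3 places backward in the alphabet (wrapping around), then keep one character in every 3, starting at position 2 (positions 2nd, 5th, 8th, ...).
On "blossom": the first step gives "yilpplj", and the second then gives "ip".

ip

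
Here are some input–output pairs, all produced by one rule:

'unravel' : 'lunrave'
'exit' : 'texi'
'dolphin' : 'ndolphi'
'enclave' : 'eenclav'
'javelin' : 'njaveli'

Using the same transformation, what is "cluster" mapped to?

The transformation: move the last character to the front.
Doing the same to "cluster": "rcluste".

rcluste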